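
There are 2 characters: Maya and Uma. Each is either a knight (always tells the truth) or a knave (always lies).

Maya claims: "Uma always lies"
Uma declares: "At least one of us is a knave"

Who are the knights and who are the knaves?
Maya is a knave.
Uma is a knight.

Verification:
- Maya (knave) says "Uma always lies" - this is FALSE (a lie) because Uma is a knight.
- Uma (knight) says "At least one of us is a knave" - this is TRUE because Maya is a knave.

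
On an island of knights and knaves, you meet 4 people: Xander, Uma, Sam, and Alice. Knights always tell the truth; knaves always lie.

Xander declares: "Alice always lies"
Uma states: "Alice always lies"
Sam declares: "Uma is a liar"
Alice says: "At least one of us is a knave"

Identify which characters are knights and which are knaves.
Xander is a knave.
Uma is a knave.
Sam is a knight.
Alice is a knight.

Verification:
- Xander (knave) says "Alice always lies" - this is FALSE (a lie) because Alice is a knight.
- Uma (knave) says "Alice always lies" - this is FALSE (a lie) because Alice is a knight.
- Sam (knight) says "Uma is a liar" - this is TRUE because Uma is a knave.
- Alice (knight) says "At least one of us is a knave" - this is TRUE because Xander and Uma are knaves.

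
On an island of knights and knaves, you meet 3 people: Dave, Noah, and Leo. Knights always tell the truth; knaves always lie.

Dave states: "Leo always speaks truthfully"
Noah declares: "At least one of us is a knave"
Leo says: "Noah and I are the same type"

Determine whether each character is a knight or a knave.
Dave is a knave.
Noah is a knight.
Leo is a knave.

Verification:
- Dave (knave) says "Leo always speaks truthfully" - this is FALSE (a lie) because Leo is a knave.
- Noah (knight) says "At least one of us is a knave" - this is TRUE because Dave and Leo are knaves.
- Leo (knave) says "Noah and I are the same type" - this is FALSE (a lie) because Leo is a knave and Noah is a knight.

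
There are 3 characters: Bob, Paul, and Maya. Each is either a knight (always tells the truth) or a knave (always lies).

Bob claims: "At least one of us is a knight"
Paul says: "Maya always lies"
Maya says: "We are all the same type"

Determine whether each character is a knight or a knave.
Bob is a knight.
Paul is a knight.
Maya is a knave.

Verification:
- Bob (knight) says "At least one of us is a knight" - this is TRUE because Bob and Paul are knights.
- Paul (knight) says "Maya always lies" - this is TRUE because Maya is a knave.
- Maya (knave) says "We are all the same type" - this is FALSE (a lie) because Bob and Paul are knights and Maya is a knave.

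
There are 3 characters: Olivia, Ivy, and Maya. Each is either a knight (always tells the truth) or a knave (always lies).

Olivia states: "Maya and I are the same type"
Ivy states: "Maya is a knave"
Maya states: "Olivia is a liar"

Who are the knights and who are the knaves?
Olivia is a knave.
Ivy is a knave.
Maya is a knight.

Verification:
- Olivia (knave) says "Maya and I are the same type" - this is FALSE (a lie) because Olivia is a knave and Maya is a knight.
- Ivy (knave) says "Maya is a knave" - this is FALSE (a lie) because Maya is a knight.
- Maya (knight) says "Olivia is a liar" - this is TRUE because Olivia is a knave.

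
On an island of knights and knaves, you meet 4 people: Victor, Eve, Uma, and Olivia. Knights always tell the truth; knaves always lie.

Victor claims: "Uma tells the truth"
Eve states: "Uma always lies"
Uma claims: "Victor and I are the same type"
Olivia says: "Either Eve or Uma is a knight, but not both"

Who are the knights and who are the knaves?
Victor is a knight.
Eve is a knave.
Uma is a knight.
Olivia is a knight.

Verification:
- Victor (knight) says "Uma tells the truth" - this is TRUE because Uma is a knight.
- Eve (knave) says "Uma always lies" - this is FALSE (a lie) because Uma is a knight.
- Uma (knight) says "Victor and I are the same type" - this is TRUE because Uma is a knight and Victor is a knight.
- Olivia (knight) says "Either Eve or Uma is a knight, but not both" - this is TRUE because Eve is a knave and Uma is a knight.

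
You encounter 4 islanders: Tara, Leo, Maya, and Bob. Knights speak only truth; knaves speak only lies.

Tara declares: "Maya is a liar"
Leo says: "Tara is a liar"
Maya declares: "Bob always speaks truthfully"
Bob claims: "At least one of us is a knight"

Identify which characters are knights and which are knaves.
Tara is a knave.
Leo is a knight.
Maya is a knight.
Bob is a knight.

Verification:
- Tara (knave) says "Maya is a liar" - this is FALSE (a lie) because Maya is a knight.
- Leo (knight) says "Tara is a liar" - this is TRUE because Tara is a knave.
- Maya (knight) says "Bob always speaks truthfully" - this is TRUE because Bob is a knight.
- Bob (knight) says "At least one of us is a knight" - this is TRUE because Leo, Maya, and Bob are knights.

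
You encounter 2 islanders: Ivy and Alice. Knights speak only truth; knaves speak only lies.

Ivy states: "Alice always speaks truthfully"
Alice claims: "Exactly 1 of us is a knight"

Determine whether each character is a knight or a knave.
Ivy is a knave.
Alice is a knave.

Verification:
- Ivy (knave) says "Alice always speaks truthfully" - this is FALSE (a lie) because Alice is a knave.
- Alice (knave) says "Exactly 1 of us is a knight" - this is FALSE (a lie) because there are 0 knights.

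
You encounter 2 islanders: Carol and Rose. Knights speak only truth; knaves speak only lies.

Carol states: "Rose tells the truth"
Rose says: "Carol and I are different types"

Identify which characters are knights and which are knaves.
Carol is a knave.
Rose is a knave.

Verification:
- Carol (knave) says "Rose tells the truth" - this is FALSE (a lie) because Rose is a knave.
- Rose (knave) says "Carol and I are different types" - this is FALSE (a lie) because Rose is a knave and Carol is a knave.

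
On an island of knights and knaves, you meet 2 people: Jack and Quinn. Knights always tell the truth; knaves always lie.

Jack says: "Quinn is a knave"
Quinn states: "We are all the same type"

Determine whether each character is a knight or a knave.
Jack is a knight.
Quinn is a knave.

Verification:
- Jack (knight) says "Quinn is a knave" - this is TRUE because Quinn is a knave.
- Quinn (knave) says "We are all the same type" - this is FALSE (a lie) because Jack is a knight and Quinn is a knave.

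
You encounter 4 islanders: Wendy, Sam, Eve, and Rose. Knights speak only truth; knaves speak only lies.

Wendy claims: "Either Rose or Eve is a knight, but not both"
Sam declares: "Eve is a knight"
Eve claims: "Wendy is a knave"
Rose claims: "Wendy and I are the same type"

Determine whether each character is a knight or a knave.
Wendy is a knight.
Sam is a knave.
Eve is a knave.
Rose is a knight.

Verification:
- Wendy (knight) says "Either Rose or Eve is a knight, but not both" - this is TRUE because Rose is a knight and Eve is a knave.
- Sam (knave) says "Eve is a knight" - this is FALSE (a lie) because Eve is a knave.
- Eve (knave) says "Wendy is a knave" - this is FALSE (a lie) because Wendy is a knight.
- Rose (knight) says "Wendy and I are the same type" - this is TRUE because Rose is a knight and Wendy is a knight.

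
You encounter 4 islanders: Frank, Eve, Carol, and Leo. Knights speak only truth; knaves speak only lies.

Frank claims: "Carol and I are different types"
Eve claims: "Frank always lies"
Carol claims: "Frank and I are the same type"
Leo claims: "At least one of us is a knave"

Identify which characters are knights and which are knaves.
Frank is a knight.
Eve is a knave.
Carol is a knave.
Leo is a knight.

Verification:
- Frank (knight) says "Carol and I are different types" - this is TRUE because Frank is a knight and Carol is a knave.
- Eve (knave) says "Frank always lies" - this is FALSE (a lie) because Frank is a knight.
- Carol (knave) says "Frank and I are the same type" - this is FALSE (a lie) because Carol is a knave and Frank is a knight.
- Leo (knight) says "At least one of us is a knave" - this is TRUE because Eve and Carol are knaves.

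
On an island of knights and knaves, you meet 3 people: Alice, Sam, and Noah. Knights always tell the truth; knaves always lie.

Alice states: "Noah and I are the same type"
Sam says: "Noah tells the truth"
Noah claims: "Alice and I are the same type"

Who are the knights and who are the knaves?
Alice is a knight.
Sam is a knight.
Noah is a knight.

Verification:
- Alice (knight) says "Noah and I are the same type" - this is TRUE because Alice is a knight and Noah is a knight.
- Sam (knight) says "Noah tells the truth" - this is TRUE because Noah is a knight.
- Noah (knight) says "Alice and I are the same type" - this is TRUE because Noah is a knight and Alice is a knight.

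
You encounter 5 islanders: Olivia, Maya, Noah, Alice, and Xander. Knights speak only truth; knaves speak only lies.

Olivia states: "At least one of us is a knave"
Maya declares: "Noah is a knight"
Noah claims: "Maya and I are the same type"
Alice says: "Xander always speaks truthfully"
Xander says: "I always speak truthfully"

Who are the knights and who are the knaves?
Olivia is a knight.
Maya is a knight.
Noah is a knight.
Alice is a knave.
Xander is a knave.

Verification:
- Olivia (knight) says "At least one of us is a knave" - this is TRUE because Alice and Xander are knaves.
- Maya (knight) says "Noah is a knight" - this is TRUE because Noah is a knight.
- Noah (knight) says "Maya and I are the same type" - this is TRUE because Noah is a knight and Maya is a knight.
- Alice (knave) says "Xander always speaks truthfully" - this is FALSE (a lie) because Xander is a knave.
- Xander (knave) says "I always speak truthfully" - this is FALSE (a lie) because Xander is a knave.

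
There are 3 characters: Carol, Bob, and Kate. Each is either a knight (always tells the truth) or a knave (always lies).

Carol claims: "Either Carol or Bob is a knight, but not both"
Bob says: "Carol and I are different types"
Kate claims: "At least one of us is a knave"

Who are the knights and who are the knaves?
Carol is a knave.
Bob is a knave.
Kate is a knight.

Verification:
- Carol (knave) says "Either Carol or Bob is a knight, but not both" - this is FALSE (a lie) because Carol is a knave and Bob is a knave.
- Bob (knave) says "Carol and I are different types" - this is FALSE (a lie) because Bob is a knave and Carol is a knave.
- Kate (knight) says "At least one of us is a knave" - this is TRUE because Carol and Bob are knaves.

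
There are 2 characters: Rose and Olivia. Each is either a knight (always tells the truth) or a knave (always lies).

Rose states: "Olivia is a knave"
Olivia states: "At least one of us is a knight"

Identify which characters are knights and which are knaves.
Rose is a knave.
Olivia is a knight.

Verification:
- Rose (knave) says "Olivia is a knave" - this is FALSE (a lie) because Olivia is a knight.
- Olivia (knight) says "At least one of us is a knight" - this is TRUE because Olivia is a knight.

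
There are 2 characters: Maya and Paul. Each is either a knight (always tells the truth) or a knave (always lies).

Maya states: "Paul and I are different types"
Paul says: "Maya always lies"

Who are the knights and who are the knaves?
Maya is a knight.
Paul is a knave.

Verification:
- Maya (knight) says "Paul and I are different types" - this is TRUE because Maya is a knight and Paul is a knave.
- Paul (knave) says "Maya always lies" - this is FALSE (a lie) because Maya is a knight.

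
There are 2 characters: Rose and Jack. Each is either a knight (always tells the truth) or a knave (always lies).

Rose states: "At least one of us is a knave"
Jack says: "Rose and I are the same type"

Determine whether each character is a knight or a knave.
Rose is a knight.
Jack is a knave.

Verification:
- Rose (knight) says "At least one of us is a knave" - this is TRUE because Jack is a knave.
- Jack (knave) says "Rose and I are the same type" - this is FALSE (a lie) because Jack is a knave and Rose is a knight.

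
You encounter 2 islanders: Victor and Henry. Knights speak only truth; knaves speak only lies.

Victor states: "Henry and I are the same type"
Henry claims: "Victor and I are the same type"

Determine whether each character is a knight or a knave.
Victor is a knight.
Henry is a knight.

Verification:
- Victor (knight) says "Henry and I are the same type" - this is TRUE because Victor is a knight and Henry is a knight.
- Henry (knight) says "Victor and I are the same type" - this is TRUE because Henry is a knight and Victor is a knight.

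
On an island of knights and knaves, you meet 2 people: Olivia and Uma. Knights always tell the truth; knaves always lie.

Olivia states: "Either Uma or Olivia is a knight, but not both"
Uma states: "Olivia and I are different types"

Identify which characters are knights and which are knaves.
Olivia is a knave.
Uma is a knave.

Verification:
- Olivia (knave) says "Either Uma or Olivia is a knight, but not both" - this is FALSE (a lie) because Uma is a knave and Olivia is a knave.
- Uma (knave) says "Olivia and I are different types" - this is FALSE (a lie) because Uma is a knave and Olivia is a knave.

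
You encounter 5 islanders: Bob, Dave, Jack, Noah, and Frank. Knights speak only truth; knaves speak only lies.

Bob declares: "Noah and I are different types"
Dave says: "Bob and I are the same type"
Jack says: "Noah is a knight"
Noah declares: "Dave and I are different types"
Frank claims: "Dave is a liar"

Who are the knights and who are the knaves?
Bob is a knight.
Dave is a knave.
Jack is a knave.
Noah is a knave.
Frank is a knight.

Verification:
- Bob (knight) says "Noah and I are different types" - this is TRUE because Bob is a knight and Noah is a knave.
- Dave (knave) says "Bob and I are the same type" - this is FALSE (a lie) because Dave is a knave and Bob is a knight.
- Jack (knave) says "Noah is a knight" - this is FALSE (a lie) because Noah is a knave.
- Noah (knave) says "Dave and I are different types" - this is FALSE (a lie) because Noah is a knave and Dave is a knave.
- Frank (knight) says "Dave is a liar" - this is TRUE because Dave is a knave.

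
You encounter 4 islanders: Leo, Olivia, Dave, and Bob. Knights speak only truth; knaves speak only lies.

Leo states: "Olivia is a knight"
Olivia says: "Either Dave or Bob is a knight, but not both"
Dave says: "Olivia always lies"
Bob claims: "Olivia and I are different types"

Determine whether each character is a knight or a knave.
Leo is a knave.
Olivia is a knave.
Dave is a knight.
Bob is a knight.

Verification:
- Leo (knave) says "Olivia is a knight" - this is FALSE (a lie) because Olivia is a knave.
- Olivia (knave) says "Either Dave or Bob is a knight, but not both" - this is FALSE (a lie) because Dave is a knight and Bob is a knight.
- Dave (knight) says "Olivia always lies" - this is TRUE because Olivia is a knave.
- Bob (knight) says "Olivia and I are different types" - this is TRUE because Bob is a knight and Olivia is a knave.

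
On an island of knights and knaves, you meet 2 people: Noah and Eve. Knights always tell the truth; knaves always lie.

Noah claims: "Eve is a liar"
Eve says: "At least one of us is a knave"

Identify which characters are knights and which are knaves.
Noah is a knave.
Eve is a knight.

Verification:
- Noah (knave) says "Eve is a liar" - this is FALSE (a lie) because Eve is a knight.
- Eve (knight) says "At least one of us is a knave" - this is TRUE because Noah is a knave.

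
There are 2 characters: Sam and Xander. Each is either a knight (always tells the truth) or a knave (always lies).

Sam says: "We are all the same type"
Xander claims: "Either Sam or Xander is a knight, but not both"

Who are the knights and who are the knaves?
Sam is a knave.
Xander is a knight.

Verification:
- Sam (knave) says "We are all the same type" - this is FALSE (a lie) because Xander is a knight and Sam is a knave.
- Xander (knight) says "Either Sam or Xander is a knight, but not both" - this is TRUE because Sam is a knave and Xander is a knight.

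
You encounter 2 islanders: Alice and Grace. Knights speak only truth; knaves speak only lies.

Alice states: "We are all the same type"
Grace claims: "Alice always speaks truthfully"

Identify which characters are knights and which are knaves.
Alice is a knight.
Grace is a knight.

Verification:
- Alice (knight) says "We are all the same type" - this is TRUE because Alice and Grace are knights.
- Grace (knight) says "Alice always speaks truthfully" - this is TRUE because Alice is a knight.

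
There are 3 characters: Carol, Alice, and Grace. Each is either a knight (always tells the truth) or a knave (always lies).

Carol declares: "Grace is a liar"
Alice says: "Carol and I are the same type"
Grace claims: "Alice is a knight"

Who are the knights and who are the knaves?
Carol is a knight.
Alice is a knave.
Grace is a knave.

Verification:
- Carol (knight) says "Grace is a liar" - this is TRUE because Grace is a knave.
- Alice (knave) says "Carol and I are the same type" - this is FALSE (a lie) because Alice is a knave and Carol is a knight.
- Grace (knave) says "Alice is a knight" - this is FALSE (a lie) because Alice is a knave.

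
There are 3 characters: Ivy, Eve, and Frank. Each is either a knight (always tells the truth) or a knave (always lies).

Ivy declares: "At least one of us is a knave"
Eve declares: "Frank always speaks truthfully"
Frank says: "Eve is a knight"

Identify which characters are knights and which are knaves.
Ivy is a knight.
Eve is a knave.
Frank is a knave.

Verification:
- Ivy (knight) says "At least one of us is a knave" - this is TRUE because Eve and Frank are knaves.
- Eve (knave) says "Frank always speaks truthfully" - this is FALSE (a lie) because Frank is a knave.
- Frank (knave) says "Eve is a knight" - this is FALSE (a lie) because Eve is a knave.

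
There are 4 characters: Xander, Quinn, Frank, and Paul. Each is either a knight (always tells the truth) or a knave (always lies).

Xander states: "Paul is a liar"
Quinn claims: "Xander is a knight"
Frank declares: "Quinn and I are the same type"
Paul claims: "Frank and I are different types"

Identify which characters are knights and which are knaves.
Xander is a knight.
Quinn is a knight.
Frank is a knave.
Paul is a knave.

Verification:
- Xander (knight) says "Paul is a liar" - this is TRUE because Paul is a knave.
- Quinn (knight) says "Xander is a knight" - this is TRUE because Xander is a knight.
- Frank (knave) says "Quinn and I are the same type" - this is FALSE (a lie) because Frank is a knave and Quinn is a knight.
- Paul (knave) says "Frank and I are different types" - this is FALSE (a lie) because Paul is a knave and Frank is a knave.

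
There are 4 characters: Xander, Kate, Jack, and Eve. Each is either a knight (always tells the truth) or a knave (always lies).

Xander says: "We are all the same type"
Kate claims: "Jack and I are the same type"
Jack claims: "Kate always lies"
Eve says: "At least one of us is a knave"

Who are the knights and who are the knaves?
Xander is a knave.
Kate is a knave.
Jack is a knight.
Eve is a knight.

Verification:
- Xander (knave) says "We are all the same type" - this is FALSE (a lie) because Jack and Eve are knights and Xander and Kate are knaves.
- Kate (knave) says "Jack and I are the same type" - this is FALSE (a lie) because Kate is a knave and Jack is a knight.
- Jack (knight) says "Kate always lies" - this is TRUE because Kate is a knave.
- Eve (knight) says "At least one of us is a knave" - this is TRUE because Xander and Kate are knaves.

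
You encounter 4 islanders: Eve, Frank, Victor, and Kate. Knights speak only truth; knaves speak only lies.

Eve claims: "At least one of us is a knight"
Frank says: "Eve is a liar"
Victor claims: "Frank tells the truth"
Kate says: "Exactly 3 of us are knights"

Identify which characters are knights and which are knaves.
Eve is a knight.
Frank is a knave.
Victor is a knave.
Kate is a knave.

Verification:
- Eve (knight) says "At least one of us is a knight" - this is TRUE because Eve is a knight.
- Frank (knave) says "Eve is a liar" - this is FALSE (a lie) because Eve is a knight.
- Victor (knave) says "Frank tells the truth" - this is FALSE (a lie) because Frank is a knave.
- Kate (knave) says "Exactly 3 of us are knights" - this is FALSE (a lie) because there are 1 knights.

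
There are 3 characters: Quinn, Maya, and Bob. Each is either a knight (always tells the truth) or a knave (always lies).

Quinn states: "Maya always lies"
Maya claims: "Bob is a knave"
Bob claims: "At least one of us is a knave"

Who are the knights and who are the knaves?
Quinn is a knight.
Maya is a knave.
Bob is a knight.

Verification:
- Quinn (knight) says "Maya always lies" - this is TRUE because Maya is a knave.
- Maya (knave) says "Bob is a knave" - this is FALSE (a lie) because Bob is a knight.
- Bob (knight) says "At least one of us is a knave" - this is TRUE because Maya is a knave.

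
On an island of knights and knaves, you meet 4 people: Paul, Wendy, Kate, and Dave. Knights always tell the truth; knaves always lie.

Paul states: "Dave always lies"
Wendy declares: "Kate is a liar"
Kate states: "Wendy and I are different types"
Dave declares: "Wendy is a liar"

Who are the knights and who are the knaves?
Paul is a knave.
Wendy is a knave.
Kate is a knight.
Dave is a knight.

Verification:
- Paul (knave) says "Dave always lies" - this is FALSE (a lie) because Dave is a knight.
- Wendy (knave) says "Kate is a liar" - this is FALSE (a lie) because Kate is a knight.
- Kate (knight) says "Wendy and I are different types" - this is TRUE because Kate is a knight and Wendy is a knave.
- Dave (knight) says "Wendy is a liar" - this is TRUE because Wendy is a knave.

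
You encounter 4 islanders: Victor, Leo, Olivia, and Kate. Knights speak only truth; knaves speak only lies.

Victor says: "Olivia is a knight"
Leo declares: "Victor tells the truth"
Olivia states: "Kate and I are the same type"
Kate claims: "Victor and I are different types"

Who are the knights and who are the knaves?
Victor is a knave.
Leo is a knave.
Olivia is a knave.
Kate is a knight.

Verification:
- Victor (knave) says "Olivia is a knight" - this is FALSE (a lie) because Olivia is a knave.
- Leo (knave) says "Victor tells the truth" - this is FALSE (a lie) because Victor is a knave.
- Olivia (knave) says "Kate and I are the same type" - this is FALSE (a lie) because Olivia is a knave and Kate is a knight.
- Kate (knight) says "Victor and I are different types" - this is TRUE because Kate is a knight and Victor is a knave.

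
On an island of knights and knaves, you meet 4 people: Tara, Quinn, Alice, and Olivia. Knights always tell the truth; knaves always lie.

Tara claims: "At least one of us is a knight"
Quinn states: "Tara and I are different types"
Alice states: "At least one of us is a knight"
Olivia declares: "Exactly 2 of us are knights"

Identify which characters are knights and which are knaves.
Tara is a knave.
Quinn is a knave.
Alice is a knave.
Olivia is a knave.

Verification:
- Tara (knave) says "At least one of us is a knight" - this is FALSE (a lie) because no one is a knight.
- Quinn (knave) says "Tara and I are different types" - this is FALSE (a lie) because Quinn is a knave and Tara is a knave.
- Alice (knave) says "At least one of us is a knight" - this is FALSE (a lie) because no one is a knight.
- Olivia (knave) says "Exactly 2 of us are knights" - this is FALSE (a lie) because there are 0 knights.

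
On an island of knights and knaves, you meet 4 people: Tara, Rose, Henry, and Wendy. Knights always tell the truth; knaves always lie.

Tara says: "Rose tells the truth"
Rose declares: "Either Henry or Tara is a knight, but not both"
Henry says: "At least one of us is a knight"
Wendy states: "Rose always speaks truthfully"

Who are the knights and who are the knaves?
Tara is a knave.
Rose is a knave.
Henry is a knave.
Wendy is a knave.

Verification:
- Tara (knave) says "Rose tells the truth" - this is FALSE (a lie) because Rose is a knave.
- Rose (knave) says "Either Henry or Tara is a knight, but not both" - this is FALSE (a lie) because Henry is a knave and Tara is a knave.
- Henry (knave) says "At least one of us is a knight" - this is FALSE (a lie) because no one is a knight.
- Wendy (knave) says "Rose always speaks truthfully" - this is FALSE (a lie) because Rose is a knave.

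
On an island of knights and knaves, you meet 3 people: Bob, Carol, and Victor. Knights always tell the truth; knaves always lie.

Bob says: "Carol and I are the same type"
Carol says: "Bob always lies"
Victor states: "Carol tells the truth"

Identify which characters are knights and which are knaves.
Bob is a knave.
Carol is a knight.
Victor is a knight.

Verification:
- Bob (knave) says "Carol and I are the same type" - this is FALSE (a lie) because Bob is a knave and Carol is a knight.
- Carol (knight) says "Bob always lies" - this is TRUE because Bob is a knave.
- Victor (knight) says "Carol tells the truth" - this is TRUE because Carol is a knight.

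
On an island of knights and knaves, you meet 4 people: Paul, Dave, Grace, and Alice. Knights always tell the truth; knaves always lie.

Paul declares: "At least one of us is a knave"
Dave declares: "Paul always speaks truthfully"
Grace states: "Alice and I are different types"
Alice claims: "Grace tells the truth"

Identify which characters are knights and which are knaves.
Paul is a knight.
Dave is a knight.
Grace is a knave.
Alice is a knave.

Verification:
- Paul (knight) says "At least one of us is a knave" - this is TRUE because Grace and Alice are knaves.
- Dave (knight) says "Paul always speaks truthfully" - this is TRUE because Paul is a knight.
- Grace (knave) says "Alice and I are different types" - this is FALSE (a lie) because Grace is a knave and Alice is a knave.
- Alice (knave) says "Grace tells the truth" - this is FALSE (a lie) because Grace is a knave.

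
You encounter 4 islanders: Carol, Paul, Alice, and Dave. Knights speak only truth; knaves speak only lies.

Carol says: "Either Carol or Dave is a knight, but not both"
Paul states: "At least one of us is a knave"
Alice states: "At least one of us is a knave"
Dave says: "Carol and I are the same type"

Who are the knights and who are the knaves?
Carol is a knight.
Paul is a knight.
Alice is a knight.
Dave is a knave.

Verification:
- Carol (knight) says "Either Carol or Dave is a knight, but not both" - this is TRUE because Carol is a knight and Dave is a knave.
- Paul (knight) says "At least one of us is a knave" - this is TRUE because Dave is a knave.
- Alice (knight) says "At least one of us is a knave" - this is TRUE because Dave is a knave.
- Dave (knave) says "Carol and I are the same type" - this is FALSE (a lie) because Dave is a knave and Carol is a knight.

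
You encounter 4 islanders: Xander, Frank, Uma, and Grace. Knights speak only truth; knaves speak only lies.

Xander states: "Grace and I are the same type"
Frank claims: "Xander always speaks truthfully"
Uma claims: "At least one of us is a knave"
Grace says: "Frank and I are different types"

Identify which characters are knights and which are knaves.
Xander is a knave.
Frank is a knave.
Uma is a knight.
Grace is a knight.

Verification:
- Xander (knave) says "Grace and I are the same type" - this is FALSE (a lie) because Xander is a knave and Grace is a knight.
- Frank (knave) says "Xander always speaks truthfully" - this is FALSE (a lie) because Xander is a knave.
- Uma (knight) says "At least one of us is a knave" - this is TRUE because Xander and Frank are knaves.
- Grace (knight) says "Frank and I are different types" - this is TRUE because Grace is a knight and Frank is a knave.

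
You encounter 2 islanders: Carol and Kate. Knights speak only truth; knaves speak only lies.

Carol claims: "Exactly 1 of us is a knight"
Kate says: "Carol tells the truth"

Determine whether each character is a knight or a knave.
Carol is a knave.
Kate is a knave.

Verification:
- Carol (knave) says "Exactly 1 of us is a knight" - this is FALSE (a lie) because there are 0 knights.
- Kate (knave) says "Carol tells the truth" - this is FALSE (a lie) because Carol is a knave.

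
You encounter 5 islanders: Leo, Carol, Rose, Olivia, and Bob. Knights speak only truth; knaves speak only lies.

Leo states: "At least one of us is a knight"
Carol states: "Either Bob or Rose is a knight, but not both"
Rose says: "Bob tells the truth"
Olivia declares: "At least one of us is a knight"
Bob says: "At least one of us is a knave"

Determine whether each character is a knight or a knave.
Leo is a knight.
Carol is a knave.
Rose is a knight.
Olivia is a knight.
Bob is a knight.

Verification:
- Leo (knight) says "At least one of us is a knight" - this is TRUE because Leo, Rose, Olivia, and Bob are knights.
- Carol (knave) says "Either Bob or Rose is a knight, but not both" - this is FALSE (a lie) because Bob is a knight and Rose is a knight.
- Rose (knight) says "Bob tells the truth" - this is TRUE because Bob is a knight.
- Olivia (knight) says "At least one of us is a knight" - this is TRUE because Leo, Rose, Olivia, and Bob are knights.
- Bob (knight) says "At least one of us is a knave" - this is TRUE because Carol is a knave.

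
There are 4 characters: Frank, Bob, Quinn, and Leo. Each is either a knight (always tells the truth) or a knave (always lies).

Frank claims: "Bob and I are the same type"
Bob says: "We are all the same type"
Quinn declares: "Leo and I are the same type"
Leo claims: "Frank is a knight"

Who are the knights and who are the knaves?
Frank is a knight.
Bob is a knight.
Quinn is a knight.
Leo is a knight.

Verification:
- Frank (knight) says "Bob and I are the same type" - this is TRUE because Frank is a knight and Bob is a knight.
- Bob (knight) says "We are all the same type" - this is TRUE because Frank, Bob, Quinn, and Leo are knights.
- Quinn (knight) says "Leo and I are the same type" - this is TRUE because Quinn is a knight and Leo is a knight.
- Leo (knight) says "Frank is a knight" - this is TRUE because Frank is a knight.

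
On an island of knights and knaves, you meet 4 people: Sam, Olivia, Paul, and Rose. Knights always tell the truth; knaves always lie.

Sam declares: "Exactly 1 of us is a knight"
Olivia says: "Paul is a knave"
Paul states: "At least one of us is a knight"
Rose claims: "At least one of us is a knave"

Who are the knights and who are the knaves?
Sam is a knave.
Olivia is a knave.
Paul is a knight.
Rose is a knight.

Verification:
- Sam (knave) says "Exactly 1 of us is a knight" - this is FALSE (a lie) because there are 2 knights.
- Olivia (knave) says "Paul is a knave" - this is FALSE (a lie) because Paul is a knight.
- Paul (knight) says "At least one of us is a knight" - this is TRUE because Paul and Rose are knights.
- Rose (knight) says "At least one of us is a knave" - this is TRUE because Sam and Olivia are knaves.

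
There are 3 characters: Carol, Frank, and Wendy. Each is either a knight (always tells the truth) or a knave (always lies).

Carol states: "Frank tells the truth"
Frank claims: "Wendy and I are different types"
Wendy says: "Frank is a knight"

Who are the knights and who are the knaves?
Carol is a knave.
Frank is a knave.
Wendy is a knave.

Verification:
- Carol (knave) says "Frank tells the truth" - this is FALSE (a lie) because Frank is a knave.
- Frank (knave) says "Wendy and I are different types" - this is FALSE (a lie) because Frank is a knave and Wendy is a knave.
- Wendy (knave) says "Frank is a knight" - this is FALSE (a lie) because Frank is a knave.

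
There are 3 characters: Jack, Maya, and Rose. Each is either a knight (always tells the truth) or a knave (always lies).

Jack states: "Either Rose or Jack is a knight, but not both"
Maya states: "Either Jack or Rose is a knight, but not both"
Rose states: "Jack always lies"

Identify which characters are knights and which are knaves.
Jack is a knight.
Maya is a knight.
Rose is a knave.

Verification:
- Jack (knight) says "Either Rose or Jack is a knight, but not both" - this is TRUE because Rose is a knave and Jack is a knight.
- Maya (knight) says "Either Jack or Rose is a knight, but not both" - this is TRUE because Jack is a knight and Rose is a knave.
- Rose (knave) says "Jack always lies" - this is FALSE (a lie) because Jack is a knight.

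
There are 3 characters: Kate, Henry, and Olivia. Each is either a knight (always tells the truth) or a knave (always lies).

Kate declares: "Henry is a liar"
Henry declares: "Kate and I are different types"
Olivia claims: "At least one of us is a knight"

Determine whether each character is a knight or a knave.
Kate is a knave.
Henry is a knight.
Olivia is a knight.

Verification:
- Kate (knave) says "Henry is a liar" - this is FALSE (a lie) because Henry is a knight.
- Henry (knight) says "Kate and I are different types" - this is TRUE because Henry is a knight and Kate is a knave.
- Olivia (knight) says "At least one of us is a knight" - this is TRUE because Henry and Olivia are knights.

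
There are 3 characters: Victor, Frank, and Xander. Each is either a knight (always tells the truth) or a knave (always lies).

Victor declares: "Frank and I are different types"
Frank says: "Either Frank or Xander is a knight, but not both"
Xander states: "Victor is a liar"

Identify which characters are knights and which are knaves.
Victor is a knight.
Frank is a knave.
Xander is a knave.

Verification:
- Victor (knight) says "Frank and I are different types" - this is TRUE because Victor is a knight and Frank is a knave.
- Frank (knave) says "Either Frank or Xander is a knight, but not both" - this is FALSE (a lie) because Frank is a knave and Xander is a knave.
- Xander (knave) says "Victor is a liar" - this is FALSE (a lie) because Victor is a knight.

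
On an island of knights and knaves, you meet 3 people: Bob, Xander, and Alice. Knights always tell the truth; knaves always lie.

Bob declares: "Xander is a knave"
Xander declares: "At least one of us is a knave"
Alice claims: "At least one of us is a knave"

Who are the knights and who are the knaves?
Bob is a knave.
Xander is a knight.
Alice is a knight.

Verification:
- Bob (knave) says "Xander is a knave" - this is FALSE (a lie) because Xander is a knight.
- Xander (knight) says "At least one of us is a knave" - this is TRUE because Bob is a knave.
- Alice (knight) says "At least one of us is a knave" - this is TRUE because Bob is a knave.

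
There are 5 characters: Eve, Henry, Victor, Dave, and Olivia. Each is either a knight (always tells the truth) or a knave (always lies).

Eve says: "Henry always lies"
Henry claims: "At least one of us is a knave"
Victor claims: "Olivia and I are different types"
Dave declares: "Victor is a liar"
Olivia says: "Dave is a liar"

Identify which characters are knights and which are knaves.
Eve is a knave.
Henry is a knight.
Victor is a knave.
Dave is a knight.
Olivia is a knave.

Verification:
- Eve (knave) says "Henry always lies" - this is FALSE (a lie) because Henry is a knight.
- Henry (knight) says "At least one of us is a knave" - this is TRUE because Eve, Victor, and Olivia are knaves.
- Victor (knave) says "Olivia and I are different types" - this is FALSE (a lie) because Victor is a knave and Olivia is a knave.
- Dave (knight) says "Victor is a liar" - this is TRUE because Victor is a knave.
- Olivia (knave) says "Dave is a liar" - this is FALSE (a lie) because Dave is a knight.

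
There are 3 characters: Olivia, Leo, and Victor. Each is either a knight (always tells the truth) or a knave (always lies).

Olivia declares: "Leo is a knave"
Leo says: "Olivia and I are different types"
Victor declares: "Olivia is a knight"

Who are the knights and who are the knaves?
Olivia is a knave.
Leo is a knight.
Victor is a knave.

Verification:
- Olivia (knave) says "Leo is a knave" - this is FALSE (a lie) because Leo is a knight.
- Leo (knight) says "Olivia and I are different types" - this is TRUE because Leo is a knight and Olivia is a knave.
- Victor (knave) says "Olivia is a knight" - this is FALSE (a lie) because Olivia is a knave.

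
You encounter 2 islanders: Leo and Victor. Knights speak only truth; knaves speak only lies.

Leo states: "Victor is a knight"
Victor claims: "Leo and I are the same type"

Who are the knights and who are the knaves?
Leo is a knight.
Victor is a knight.

Verification:
- Leo (knight) says "Victor is a knight" - this is TRUE because Victor is a knight.
- Victor (knight) says "Leo and I are the same type" - this is TRUE because Victor is a knight and Leo is a knight.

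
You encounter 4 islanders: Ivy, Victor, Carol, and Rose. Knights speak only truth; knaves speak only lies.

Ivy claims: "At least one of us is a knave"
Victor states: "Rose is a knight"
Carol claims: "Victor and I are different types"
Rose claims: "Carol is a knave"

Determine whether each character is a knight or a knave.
Ivy is a knight.
Victor is a knave.
Carol is a knight.
Rose is a knave.

Verification:
- Ivy (knight) says "At least one of us is a knave" - this is TRUE because Victor and Rose are knaves.
- Victor (knave) says "Rose is a knight" - this is FALSE (a lie) because Rose is a knave.
- Carol (knight) says "Victor and I are different types" - this is TRUE because Carol is a knight and Victor is a knave.
- Rose (knave) says "Carol is a knave" - this is FALSE (a lie) because Carol is a knight.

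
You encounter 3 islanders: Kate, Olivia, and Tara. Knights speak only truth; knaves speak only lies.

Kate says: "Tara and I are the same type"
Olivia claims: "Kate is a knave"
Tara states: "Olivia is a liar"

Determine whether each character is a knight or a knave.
Kate is a knight.
Olivia is a knave.
Tara is a knight.

Verification:
- Kate (knight) says "Tara and I are the same type" - this is TRUE because Kate is a knight and Tara is a knight.
- Olivia (knave) says "Kate is a knave" - this is FALSE (a lie) because Kate is a knight.
- Tara (knight) says "Olivia is a liar" - this is TRUE because Olivia is a knave.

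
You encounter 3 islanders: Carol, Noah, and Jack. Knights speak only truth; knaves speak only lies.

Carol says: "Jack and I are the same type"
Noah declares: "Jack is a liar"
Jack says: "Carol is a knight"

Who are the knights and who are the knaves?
Carol is a knight.
Noah is a knave.
Jack is a knight.

Verification:
- Carol (knight) says "Jack and I are the same type" - this is TRUE because Carol is a knight and Jack is a knight.
- Noah (knave) says "Jack is a liar" - this is FALSE (a lie) because Jack is a knight.
- Jack (knight) says "Carol is a knight" - this is TRUE because Carol is a knight.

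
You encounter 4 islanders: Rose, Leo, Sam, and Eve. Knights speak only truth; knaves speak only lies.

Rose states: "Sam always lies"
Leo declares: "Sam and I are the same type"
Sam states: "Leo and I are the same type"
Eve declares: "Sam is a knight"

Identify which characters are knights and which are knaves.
Rose is a knave.
Leo is a knight.
Sam is a knight.
Eve is a knight.

Verification:
- Rose (knave) says "Sam always lies" - this is FALSE (a lie) because Sam is a knight.
- Leo (knight) says "Sam and I are the same type" - this is TRUE because Leo is a knight and Sam is a knight.
- Sam (knight) says "Leo and I are the same type" - this is TRUE because Sam is a knight and Leo is a knight.
- Eve (knight) says "Sam is a knight" - this is TRUE because Sam is a knight.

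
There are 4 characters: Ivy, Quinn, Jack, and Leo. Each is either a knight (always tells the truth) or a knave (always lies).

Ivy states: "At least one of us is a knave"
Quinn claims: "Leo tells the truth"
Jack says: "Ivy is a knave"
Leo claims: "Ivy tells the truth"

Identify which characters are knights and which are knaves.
Ivy is a knight.
Quinn is a knight.
Jack is a knave.
Leo is a knight.

Verification:
- Ivy (knight) says "At least one of us is a knave" - this is TRUE because Jack is a knave.
- Quinn (knight) says "Leo tells the truth" - this is TRUE because Leo is a knight.
- Jack (knave) says "Ivy is a knave" - this is FALSE (a lie) because Ivy is a knight.
- Leo (knight) says "Ivy tells the truth" - this is TRUE because Ivy is a knight.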